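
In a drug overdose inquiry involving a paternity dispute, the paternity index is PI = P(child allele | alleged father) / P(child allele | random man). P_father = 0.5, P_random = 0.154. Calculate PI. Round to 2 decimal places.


Paternity Index calculation:
PI = P(allele|father) / P(allele|random)
PI = 0.5 / 0.154
PI = 3.25

3.25


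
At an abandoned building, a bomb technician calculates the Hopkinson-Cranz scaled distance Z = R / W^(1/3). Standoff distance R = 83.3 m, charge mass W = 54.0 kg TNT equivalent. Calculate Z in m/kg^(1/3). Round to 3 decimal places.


Scaled distance calculation:
W^(1/3) = 54.0^(1/3) = 3.779763
Z = R / W^(1/3) = 83.3 / 3.779763
Z = 22.038 m/kg^(1/3)

22.038


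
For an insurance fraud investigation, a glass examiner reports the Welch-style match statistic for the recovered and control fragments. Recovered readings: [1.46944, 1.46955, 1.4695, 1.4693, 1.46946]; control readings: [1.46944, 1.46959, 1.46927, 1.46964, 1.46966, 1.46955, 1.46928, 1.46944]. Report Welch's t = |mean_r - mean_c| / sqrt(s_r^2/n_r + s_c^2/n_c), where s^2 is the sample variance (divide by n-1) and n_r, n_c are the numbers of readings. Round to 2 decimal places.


Welch's t-criterion for glass RI comparison:
Recovered mean = sum / n_r = 7.34725 / 5 = 1.46945
Control mean = sum / n_c = 11.75587 / 8 = 1.4694837
Recovered sample variance s_r^2 = 8.8e-09
Control sample variance s_c^2 = 2.31696e-08
Welch SE (unpooled) = sqrt(s_r^2/n_r + s_c^2/n_c) = sqrt(1.76e-09 + 2.89621e-09) = sqrt(4.65621e-09) = 6.82364e-05
|mean_r - mean_c| = 3.375e-05
t = 3.375e-05 / 6.82364e-05 = 0.49

0.49


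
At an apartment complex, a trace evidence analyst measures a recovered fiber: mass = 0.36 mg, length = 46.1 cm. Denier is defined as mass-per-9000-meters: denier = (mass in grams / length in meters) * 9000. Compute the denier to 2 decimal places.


Denier calculation:
Mass in grams = 0.36 mg / 1000 = 0.00036 g
Length in meters = 46.1 cm / 100 = 0.461 m
Linear density = mass / length = 0.00036 / 0.461 = 0.00078091 g/m
Denier = (g/m) * 9000 = 0.00078091 * 9000 = 7.03

7.03


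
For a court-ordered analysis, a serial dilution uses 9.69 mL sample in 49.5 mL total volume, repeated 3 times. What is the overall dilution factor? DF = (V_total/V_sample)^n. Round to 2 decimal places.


Dilution factor calculation:
Single dilution = V_total / V_sample = 49.5 / 9.69 ≈ 5.108359
Number of dilutions = 3
Total DF = (49.5 / 9.69)^3 (full precision, rounded at the end) = 133.30

133.30


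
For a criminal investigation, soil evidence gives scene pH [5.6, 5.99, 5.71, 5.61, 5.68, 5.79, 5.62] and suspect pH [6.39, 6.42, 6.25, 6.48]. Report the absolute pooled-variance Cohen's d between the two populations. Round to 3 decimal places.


Pooled-variance Cohen's d for soil pH comparison:
Scene mean = 40 / 7 = 5.714286
Suspect mean = 25.54 / 4 = 6.385
Scene sample variance s_s^2 = 0.019295
Suspect sample variance s_c^2 = 0.0095
Pooled variance = ((n_s-1)*s_s^2 + (n_c-1)*s_c^2) / (n_s + n_c - 2) = 0.01603
Pooled SD = sqrt(0.01603) = 0.12661
Mean difference = -0.670714
|d| = |-0.670714| / 0.12661 = 5.297

5.297


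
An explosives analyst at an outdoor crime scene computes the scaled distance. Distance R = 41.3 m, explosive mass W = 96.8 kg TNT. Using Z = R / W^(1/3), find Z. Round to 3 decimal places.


Scaled distance calculation:
W^(1/3) = 96.8^(1/3) = 4.591541
Z = R / W^(1/3) = 41.3 / 4.591541
Z = 8.995 m/kg^(1/3)

8.995


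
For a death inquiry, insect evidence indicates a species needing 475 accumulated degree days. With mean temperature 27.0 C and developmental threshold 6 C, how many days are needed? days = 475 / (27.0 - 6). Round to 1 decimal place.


Insect development time:
Effective temperature = avg_temp - T_base = 27.0 - 6 = 21.0 C
Days = ADD / effective_temp = 475 / 21.0 = 22.6 days

22.6


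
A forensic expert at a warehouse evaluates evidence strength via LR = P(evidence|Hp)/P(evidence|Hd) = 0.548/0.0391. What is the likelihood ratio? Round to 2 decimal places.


Likelihood ratio calculation:
LR = P(E|Hp) / P(E|Hd)
LR = 0.548 / 0.0391
LR = 14.02

14.02


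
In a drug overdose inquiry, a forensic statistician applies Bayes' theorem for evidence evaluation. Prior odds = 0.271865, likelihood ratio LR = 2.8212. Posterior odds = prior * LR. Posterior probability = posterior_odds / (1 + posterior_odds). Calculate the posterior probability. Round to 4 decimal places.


Bayesian evidence evaluation:
Posterior odds = prior_odds * LR = 0.271865 * 2.8212 = 0.7669855
Posterior probability = posterior_odds / (1 + posterior_odds)
= 0.7669855 / (1 + 0.7669855)
= 0.7669855 / 1.7669855
= 0.4341

0.4341


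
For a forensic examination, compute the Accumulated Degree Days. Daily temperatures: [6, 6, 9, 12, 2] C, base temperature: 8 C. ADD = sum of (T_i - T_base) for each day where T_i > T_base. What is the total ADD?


Computing ADD day by day:
Day 1: max(0, 6 - 8) = 0
Day 2: max(0, 6 - 8) = 0
Day 3: max(0, 9 - 8) = 1
Day 4: max(0, 12 - 8) = 4
Day 5: max(0, 2 - 8) = 0
Total ADD = 5

5


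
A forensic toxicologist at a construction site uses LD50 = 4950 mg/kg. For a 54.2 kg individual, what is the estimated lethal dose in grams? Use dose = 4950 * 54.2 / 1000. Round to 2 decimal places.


Lethal dose calculation:
Lethal dose = LD50 * body_weight / 1000
= 4950 * 54.2 / 1000
= 268290 / 1000
= 268.29 g

268.29


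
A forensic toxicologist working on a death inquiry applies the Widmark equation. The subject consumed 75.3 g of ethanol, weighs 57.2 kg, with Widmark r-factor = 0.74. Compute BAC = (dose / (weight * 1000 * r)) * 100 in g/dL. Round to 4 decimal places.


Applying the Widmark formula:
BAC = (dose_g / (body_wt * 1000 * r)) * 100
Denominator = 57.2 * 1000 * 0.74 = 42328
BAC = (75.3 / 42328) * 100
BAC = 0.1779 g/dL

0.1779


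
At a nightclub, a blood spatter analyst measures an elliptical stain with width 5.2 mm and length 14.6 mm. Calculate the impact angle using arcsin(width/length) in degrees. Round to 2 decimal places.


Blood spatter impact angle calculation:
width / length = 5.2 / 14.6 = 0.356164
angle = arcsin(0.356164)
angle = 20.86 degrees

20.86


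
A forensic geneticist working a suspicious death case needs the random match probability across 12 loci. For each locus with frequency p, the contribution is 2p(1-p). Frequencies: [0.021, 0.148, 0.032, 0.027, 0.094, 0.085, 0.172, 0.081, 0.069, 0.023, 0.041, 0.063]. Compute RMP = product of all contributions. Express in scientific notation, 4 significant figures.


Computing RMP for 12 loci:
Locus 1: 2 * 0.021 * 0.979 = 0.041118
Locus 2: 2 * 0.148 * 0.852 = 0.252192
Locus 3: 2 * 0.032 * 0.968 = 0.061952
Locus 4: 2 * 0.027 * 0.973 = 0.052542
Locus 5: 2 * 0.094 * 0.906 = 0.170328
Locus 6: 2 * 0.085 * 0.915 = 0.15555
Locus 7: 2 * 0.172 * 0.828 = 0.284832
Locus 8: 2 * 0.081 * 0.919 = 0.148878
Locus 9: 2 * 0.069 * 0.931 = 0.128478
Locus 10: 2 * 0.023 * 0.977 = 0.044942
Locus 11: 2 * 0.041 * 0.959 = 0.078638
Locus 12: 2 * 0.063 * 0.937 = 0.118062
RMP = 2.033e-12

2.033e-12


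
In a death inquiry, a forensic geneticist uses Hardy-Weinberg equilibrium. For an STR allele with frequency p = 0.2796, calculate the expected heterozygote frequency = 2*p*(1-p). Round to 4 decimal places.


Hardy-Weinberg heterozygote frequency:
q = 1 - p = 1 - 0.2796 = 0.7204
2pq = 2 * 0.2796 * 0.7204 = 0.4028

0.4028


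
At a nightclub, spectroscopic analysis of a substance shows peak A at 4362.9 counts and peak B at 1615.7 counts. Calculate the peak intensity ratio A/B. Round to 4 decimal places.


Spectral peak ratio:
Peak A = 4362.9 counts
Peak B = 1615.7 counts
Ratio = 4362.9 / 1615.7 = 2.7003

2.7003


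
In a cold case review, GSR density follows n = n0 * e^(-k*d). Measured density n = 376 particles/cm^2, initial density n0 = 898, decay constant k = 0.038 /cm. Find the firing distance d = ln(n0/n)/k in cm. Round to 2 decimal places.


GSR distance calculation:
n0/n = 898 / 376 = 2.388298
ln(n0/n) = 0.870581
d = 0.870581 / 0.038 = 22.91 cm

22.91


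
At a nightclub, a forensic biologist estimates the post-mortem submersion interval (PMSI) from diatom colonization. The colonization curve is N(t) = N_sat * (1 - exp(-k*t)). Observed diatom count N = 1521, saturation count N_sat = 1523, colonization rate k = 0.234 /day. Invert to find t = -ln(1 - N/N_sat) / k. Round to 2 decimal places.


PMSI from diatom colonization curve:
N / N_sat = 1521 / 1523 = 0.998687
1 - N/N_sat = 0.001313
ln(1 - N/N_sat) = -6.635441
t = -ln(1 - N/N_sat) / k = -(-6.635441) / 0.234 = 28.36 days

28.36


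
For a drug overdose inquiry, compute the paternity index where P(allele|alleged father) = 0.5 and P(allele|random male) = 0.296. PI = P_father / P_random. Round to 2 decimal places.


Paternity Index calculation:
PI = P(allele|father) / P(allele|random)
PI = 0.5 / 0.296
PI = 1.69

1.69


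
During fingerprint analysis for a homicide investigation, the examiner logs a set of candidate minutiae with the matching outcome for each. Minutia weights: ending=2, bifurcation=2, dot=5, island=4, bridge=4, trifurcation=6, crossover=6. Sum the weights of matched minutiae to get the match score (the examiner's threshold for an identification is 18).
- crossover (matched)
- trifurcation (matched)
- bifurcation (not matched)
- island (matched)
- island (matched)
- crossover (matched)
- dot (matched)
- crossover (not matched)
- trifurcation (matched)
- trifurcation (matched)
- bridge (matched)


Weighted minutiae match score:
  crossover: matched, +6 (running total 6)
  trifurcation: matched, +6 (running total 12)
  bifurcation: not matched, +0
  island: matched, +4 (running total 16)
  island: matched, +4 (running total 20)
  crossover: matched, +6 (running total 26)
  dot: matched, +5 (running total 31)
  crossover: not matched, +0
  trifurcation: matched, +6 (running total 37)
  trifurcation: matched, +6 (running total 43)
  bridge: matched, +4 (running total 47)
Total score = 47
Threshold = 18; verdict = identification

47


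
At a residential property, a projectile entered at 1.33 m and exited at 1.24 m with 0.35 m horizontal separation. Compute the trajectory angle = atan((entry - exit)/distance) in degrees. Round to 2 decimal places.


Bullet trajectory angle:
Height difference = 1.33 - 1.24 = 0.09 m
angle = atan(0.09 / 0.35)
angle = atan(0.257143)
angle = 14.42 degrees

14.42


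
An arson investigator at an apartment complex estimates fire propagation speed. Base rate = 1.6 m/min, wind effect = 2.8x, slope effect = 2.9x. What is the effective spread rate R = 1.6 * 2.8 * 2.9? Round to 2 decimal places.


Fire spread rate calculation:
R = R0 * wind_factor * slope_factor
= 1.6 * 2.8 * 2.9
= 4.48 * 2.9
= 12.99 m/min

12.99


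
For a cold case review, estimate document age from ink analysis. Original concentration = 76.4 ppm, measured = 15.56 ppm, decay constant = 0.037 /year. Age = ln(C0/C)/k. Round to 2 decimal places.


Document age estimation:
C0/C = 76.4 / 15.56 = 4.910026
ln(C0/C) = 1.591279
t = 1.591279 / 0.037 = 43.01 years

43.01


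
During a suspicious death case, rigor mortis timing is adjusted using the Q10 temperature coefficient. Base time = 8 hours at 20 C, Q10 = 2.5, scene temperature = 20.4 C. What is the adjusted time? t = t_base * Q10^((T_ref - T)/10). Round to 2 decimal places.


Rigor mortis time adjustment:
Exponent = (T_ref - T_actual) / 10 = (20 - 20.4) / 10 = -0.04
Q10 factor = 2.5^-0.04 = 0.96401
t_adjusted = 8 * 0.96401 = 7.71 hours

7.71


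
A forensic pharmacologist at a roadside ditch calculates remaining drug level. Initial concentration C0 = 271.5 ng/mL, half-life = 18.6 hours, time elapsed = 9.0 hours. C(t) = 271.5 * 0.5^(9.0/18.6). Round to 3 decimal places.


Drug concentration decay:
Number of half-lives = t / t_half = 9.0 / 18.6 = 0.483871
Decay factor = 0.5^0.483871 = 0.71505643
C(t) = 271.5 * 0.71505643 = 194.138 ng/mL

194.138


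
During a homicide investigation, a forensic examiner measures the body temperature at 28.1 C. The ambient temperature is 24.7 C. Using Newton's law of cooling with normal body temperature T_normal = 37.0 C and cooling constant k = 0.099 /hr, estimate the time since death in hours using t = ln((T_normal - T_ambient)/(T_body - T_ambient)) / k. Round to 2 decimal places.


Using Newton's law of cooling:
t = ln((T_normal - T_ambient) / (T_body - T_ambient)) / k
T_normal - T_ambient = 12.3
T_body - T_ambient = 3.4
Ratio = 3.617647
ln(ratio) = 1.285824
t = 1.285824 / 0.099 = 12.99 hours

12.99


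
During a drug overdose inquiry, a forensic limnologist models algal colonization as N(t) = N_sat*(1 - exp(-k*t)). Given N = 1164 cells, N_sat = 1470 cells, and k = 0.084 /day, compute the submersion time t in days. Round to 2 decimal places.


PMSI from diatom colonization curve:
N / N_sat = 1164 / 1470 = 0.791837
1 - N/N_sat = 0.208163
ln(1 - N/N_sat) = -1.569434
t = -ln(1 - N/N_sat) / k = -(-1.569434) / 0.084 = 18.68 days

18.68


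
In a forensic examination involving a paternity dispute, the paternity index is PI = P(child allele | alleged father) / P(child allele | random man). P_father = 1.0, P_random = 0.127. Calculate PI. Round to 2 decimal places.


Paternity Index calculation:
PI = P(allele|father) / P(allele|random)
PI = 1.0 / 0.127
PI = 7.87

7.87


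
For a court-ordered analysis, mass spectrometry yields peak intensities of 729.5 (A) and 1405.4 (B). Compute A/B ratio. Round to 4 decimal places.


Spectral peak ratio:
Peak A = 729.5 counts
Peak B = 1405.4 counts
Ratio = 729.5 / 1405.4 = 0.5191

0.5191


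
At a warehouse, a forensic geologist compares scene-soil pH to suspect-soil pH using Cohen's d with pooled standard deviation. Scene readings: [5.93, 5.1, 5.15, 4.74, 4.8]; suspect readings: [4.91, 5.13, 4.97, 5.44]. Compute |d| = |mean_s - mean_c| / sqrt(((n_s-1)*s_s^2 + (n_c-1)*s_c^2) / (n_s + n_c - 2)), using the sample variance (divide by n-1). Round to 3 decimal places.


Pooled-variance Cohen's d for soil pH comparison:
Scene mean = 25.72 / 5 = 5.144
Suspect mean = 20.45 / 4 = 5.1125
Scene sample variance s_s^2 = 0.22533
Suspect sample variance s_c^2 = 0.056292
Pooled variance = ((n_s-1)*s_s^2 + (n_c-1)*s_c^2) / (n_s + n_c - 2) = 0.152885
Pooled SD = sqrt(0.152885) = 0.391005
Mean difference = 0.0315
|d| = |0.0315| / 0.391005 = 0.081

0.081


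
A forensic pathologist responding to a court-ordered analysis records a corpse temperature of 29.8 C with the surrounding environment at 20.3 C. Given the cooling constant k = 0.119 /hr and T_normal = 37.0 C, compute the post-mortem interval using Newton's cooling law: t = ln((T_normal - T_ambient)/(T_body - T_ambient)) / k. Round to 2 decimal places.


Using Newton's law of cooling:
t = ln((T_normal - T_ambient) / (T_body - T_ambient)) / k
T_normal - T_ambient = 16.7
T_body - T_ambient = 9.5
Ratio = 1.757895
ln(ratio) = 0.564117
t = 0.564117 / 0.119 = 4.74 hours

4.74


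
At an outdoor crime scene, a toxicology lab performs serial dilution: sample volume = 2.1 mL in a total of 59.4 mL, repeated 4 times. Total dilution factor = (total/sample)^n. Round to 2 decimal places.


Dilution factor calculation:
Single dilution = V_total / V_sample = 59.4 / 2.1 ≈ 28.285714
Number of dilutions = 4
Total DF = (59.4 / 2.1)^4 (full precision, rounded at the end) = 640130.62

640130.62


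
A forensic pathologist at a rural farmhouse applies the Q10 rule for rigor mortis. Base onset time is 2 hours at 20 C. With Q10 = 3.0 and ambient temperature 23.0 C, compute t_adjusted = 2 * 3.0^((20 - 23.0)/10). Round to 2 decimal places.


Rigor mortis time adjustment:
Exponent = (T_ref - T_actual) / 10 = (20 - 23.0) / 10 = -0.3
Q10 factor = 3.0^-0.3 = 0.71922
t_adjusted = 2 * 0.71922 = 1.44 hours

1.44


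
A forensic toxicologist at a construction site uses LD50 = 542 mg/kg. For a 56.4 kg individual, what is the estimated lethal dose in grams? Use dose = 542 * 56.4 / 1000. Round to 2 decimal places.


Lethal dose calculation:
Lethal dose = LD50 * body_weight / 1000
= 542 * 56.4 / 1000
= 30568.8 / 1000
= 30.57 g

30.57


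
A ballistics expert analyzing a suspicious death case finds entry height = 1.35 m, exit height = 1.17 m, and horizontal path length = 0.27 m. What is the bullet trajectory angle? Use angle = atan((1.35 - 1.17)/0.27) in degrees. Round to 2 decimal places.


Bullet trajectory angle:
Height difference = 1.35 - 1.17 = 0.18 m
angle = atan(0.18 / 0.27)
angle = atan(0.666667)
angle = 33.69 degrees

33.69


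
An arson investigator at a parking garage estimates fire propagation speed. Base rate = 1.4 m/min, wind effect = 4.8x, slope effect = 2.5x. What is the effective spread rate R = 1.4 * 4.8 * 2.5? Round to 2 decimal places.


Fire spread rate calculation:
R = R0 * wind_factor * slope_factor
= 1.4 * 4.8 * 2.5
= 6.72 * 2.5
= 16.80 m/min

16.80


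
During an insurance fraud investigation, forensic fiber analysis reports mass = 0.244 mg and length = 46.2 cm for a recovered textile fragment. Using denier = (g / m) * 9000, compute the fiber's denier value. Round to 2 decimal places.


Denier calculation:
Mass in grams = 0.244 mg / 1000 = 0.000244 g
Length in meters = 46.2 cm / 100 = 0.462 m
Linear density = mass / length = 0.000244 / 0.462 = 0.00052814 g/m
Denier = (g/m) * 9000 = 0.00052814 * 9000 = 4.75

4.75


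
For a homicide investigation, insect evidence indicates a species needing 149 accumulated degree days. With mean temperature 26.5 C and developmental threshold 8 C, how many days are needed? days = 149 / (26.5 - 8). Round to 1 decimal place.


Insect development time:
Effective temperature = avg_temp - T_base = 26.5 - 8 = 18.5 C
Days = ADD / effective_temp = 149 / 18.5 = 8.1 days

8.1


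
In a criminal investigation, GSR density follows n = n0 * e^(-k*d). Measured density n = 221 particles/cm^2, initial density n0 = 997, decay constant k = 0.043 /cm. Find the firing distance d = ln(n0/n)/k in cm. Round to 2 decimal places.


GSR distance calculation:
n0/n = 997 / 221 = 4.511312
ln(n0/n) = 1.506588
d = 1.506588 / 0.043 = 35.04 cm

35.04


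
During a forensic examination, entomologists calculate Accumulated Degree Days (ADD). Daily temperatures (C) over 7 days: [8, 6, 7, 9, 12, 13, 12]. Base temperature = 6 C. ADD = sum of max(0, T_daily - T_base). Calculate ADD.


Computing ADD day by day:
Day 1: max(0, 8 - 6) = 2
Day 2: max(0, 6 - 6) = 0
Day 3: max(0, 7 - 6) = 1
Day 4: max(0, 9 - 6) = 3
Day 5: max(0, 12 - 6) = 6
Day 6: max(0, 13 - 6) = 7
Day 7: max(0, 12 - 6) = 6
Total ADD = 25

25


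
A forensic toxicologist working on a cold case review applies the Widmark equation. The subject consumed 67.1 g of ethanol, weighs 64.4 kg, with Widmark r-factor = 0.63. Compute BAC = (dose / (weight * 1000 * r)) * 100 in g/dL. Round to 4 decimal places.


Applying the Widmark formula:
BAC = (dose_g / (body_wt * 1000 * r)) * 100
Denominator = 64.4 * 1000 * 0.63 = 40572
BAC = (67.1 / 40572) * 100
BAC = 0.1654 g/dL

0.1654


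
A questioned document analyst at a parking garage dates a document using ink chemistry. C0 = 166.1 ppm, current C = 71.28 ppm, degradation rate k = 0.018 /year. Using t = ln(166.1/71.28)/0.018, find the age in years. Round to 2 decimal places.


Document age estimation:
C0/C = 166.1 / 71.28 = 2.330247
ln(C0/C) = 0.845974
t = 0.845974 / 0.018 = 47.00 years

47.00


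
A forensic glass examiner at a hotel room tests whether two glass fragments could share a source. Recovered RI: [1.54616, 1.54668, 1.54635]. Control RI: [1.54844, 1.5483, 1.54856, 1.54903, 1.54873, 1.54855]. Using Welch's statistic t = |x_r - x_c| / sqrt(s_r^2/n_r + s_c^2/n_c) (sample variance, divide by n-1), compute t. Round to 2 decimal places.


Welch's t-criterion for glass RI comparison:
Recovered mean = sum / n_r = 4.63919 / 3 = 1.5463967
Control mean = sum / n_c = 9.29161 / 6 = 1.5486017
Recovered sample variance s_r^2 = 6.92333e-08
Control sample variance s_c^2 = 6.42967e-08
Welch SE (unpooled) = sqrt(s_r^2/n_r + s_c^2/n_c) = sqrt(2.30778e-08 + 1.07161e-08) = sqrt(3.37939e-08) = 0.000183831
|mean_r - mean_c| = 0.002205
t = 0.002205 / 0.000183831 = 11.99

11.99


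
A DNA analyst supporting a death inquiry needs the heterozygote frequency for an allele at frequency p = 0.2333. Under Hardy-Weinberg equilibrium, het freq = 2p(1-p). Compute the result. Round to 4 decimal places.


Hardy-Weinberg heterozygote frequency:
q = 1 - p = 1 - 0.2333 = 0.7667
2pq = 2 * 0.2333 * 0.7667 = 0.3577

0.3577


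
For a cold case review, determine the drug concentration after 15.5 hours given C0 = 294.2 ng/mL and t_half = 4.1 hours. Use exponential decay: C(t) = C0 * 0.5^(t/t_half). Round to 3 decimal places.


Drug concentration decay:
Number of half-lives = t / t_half = 15.5 / 4.1 = 3.780488
Decay factor = 0.5^3.780488 = 0.07277123
C(t) = 294.2 * 0.07277123 = 21.409 ng/mL

21.409


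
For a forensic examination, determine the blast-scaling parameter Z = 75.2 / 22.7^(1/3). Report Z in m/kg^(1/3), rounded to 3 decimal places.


Scaled distance calculation:
W^(1/3) = 22.7^(1/3) = 2.831448
Z = R / W^(1/3) = 75.2 / 2.831448
Z = 26.559 m/kg^(1/3)

26.559


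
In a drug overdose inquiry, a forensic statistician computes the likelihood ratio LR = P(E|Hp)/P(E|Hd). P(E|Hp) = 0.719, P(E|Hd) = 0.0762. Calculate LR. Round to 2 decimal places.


Likelihood ratio calculation:
LR = P(E|Hp) / P(E|Hd)
LR = 0.719 / 0.0762
LR = 9.44

9.44


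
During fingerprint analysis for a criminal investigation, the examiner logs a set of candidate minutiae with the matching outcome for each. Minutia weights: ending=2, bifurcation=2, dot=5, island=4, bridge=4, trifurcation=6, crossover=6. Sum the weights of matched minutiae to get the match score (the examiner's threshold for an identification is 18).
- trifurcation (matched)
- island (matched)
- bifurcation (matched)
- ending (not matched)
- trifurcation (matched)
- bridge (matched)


Weighted minutiae match score:
  trifurcation: matched, +6 (running total 6)
  island: matched, +4 (running total 10)
  bifurcation: matched, +2 (running total 12)
  ending: not matched, +0
  trifurcation: matched, +6 (running total 18)
  bridge: matched, +4 (running total 22)
Total score = 22
Threshold = 18; verdict = identification

22


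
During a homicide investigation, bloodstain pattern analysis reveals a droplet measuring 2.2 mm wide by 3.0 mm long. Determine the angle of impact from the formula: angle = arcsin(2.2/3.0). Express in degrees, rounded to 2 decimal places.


Blood spatter impact angle calculation:
width / length = 2.2 / 3.0 = 0.733333
angle = arcsin(0.733333)
angle = 47.17 degrees

47.17


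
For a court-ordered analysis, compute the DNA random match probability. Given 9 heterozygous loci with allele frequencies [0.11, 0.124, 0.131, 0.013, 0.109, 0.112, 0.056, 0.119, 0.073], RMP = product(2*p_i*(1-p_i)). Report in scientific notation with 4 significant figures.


Computing RMP for 9 loci:
Locus 1: 2 * 0.11 * 0.89 = 0.1958
Locus 2: 2 * 0.124 * 0.876 = 0.217248
Locus 3: 2 * 0.131 * 0.869 = 0.227678
Locus 4: 2 * 0.013 * 0.987 = 0.025662
Locus 5: 2 * 0.109 * 0.891 = 0.194238
Locus 6: 2 * 0.112 * 0.888 = 0.198912
Locus 7: 2 * 0.056 * 0.944 = 0.105728
Locus 8: 2 * 0.119 * 0.881 = 0.209678
Locus 9: 2 * 0.073 * 0.927 = 0.135342
RMP = 2.881e-08

2.881e-08


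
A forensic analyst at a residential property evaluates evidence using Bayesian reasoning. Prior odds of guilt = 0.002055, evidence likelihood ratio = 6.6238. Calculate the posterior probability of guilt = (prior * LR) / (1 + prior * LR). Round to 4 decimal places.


Bayesian evidence evaluation:
Posterior odds = prior_odds * LR = 0.002055 * 6.6238 = 0.01361191
Posterior probability = posterior_odds / (1 + posterior_odds)
= 0.01361191 / (1 + 0.01361191)
= 0.01361191 / 1.01361191
= 0.0134

0.0134


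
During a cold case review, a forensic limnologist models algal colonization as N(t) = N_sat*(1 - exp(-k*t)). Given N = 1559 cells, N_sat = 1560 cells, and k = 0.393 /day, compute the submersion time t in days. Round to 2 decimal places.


PMSI from diatom colonization curve:
N / N_sat = 1559 / 1560 = 0.999359
1 - N/N_sat = 0.000641
ln(1 - N/N_sat) = -7.352481
t = -ln(1 - N/N_sat) / k = -(-7.352481) / 0.393 = 18.71 days

18.71


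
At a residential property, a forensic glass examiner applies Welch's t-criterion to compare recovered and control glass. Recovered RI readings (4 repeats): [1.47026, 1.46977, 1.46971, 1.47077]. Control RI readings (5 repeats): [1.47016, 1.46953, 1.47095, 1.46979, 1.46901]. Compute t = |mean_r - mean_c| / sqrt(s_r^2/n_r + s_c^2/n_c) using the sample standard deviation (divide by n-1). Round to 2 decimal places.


Welch's t-criterion for glass RI comparison:
Recovered mean = sum / n_r = 5.88051 / 4 = 1.4701275
Control mean = sum / n_c = 7.34944 / 5 = 1.469888
Recovered sample variance s_r^2 = 2.44158e-07
Control sample variance s_c^2 = 5.2762e-07
Welch SE (unpooled) = sqrt(s_r^2/n_r + s_c^2/n_c) = sqrt(6.10396e-08 + 1.05524e-07) = sqrt(1.66564e-07) = 0.000408123
|mean_r - mean_c| = 0.0002395
t = 0.0002395 / 0.000408123 = 0.59

0.59


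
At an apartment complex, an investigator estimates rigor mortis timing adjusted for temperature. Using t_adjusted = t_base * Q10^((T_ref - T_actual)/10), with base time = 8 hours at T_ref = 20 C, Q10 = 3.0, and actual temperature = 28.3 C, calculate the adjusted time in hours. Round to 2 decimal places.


Rigor mortis time adjustment:
Exponent = (T_ref - T_actual) / 10 = (20 - 28.3) / 10 = -0.83
Q10 factor = 3.0^-0.83 = 0.40178
t_adjusted = 8 * 0.40178 = 3.21 hours

3.21


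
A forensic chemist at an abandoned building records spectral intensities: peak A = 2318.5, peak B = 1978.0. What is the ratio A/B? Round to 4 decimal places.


Spectral peak ratio:
Peak A = 2318.5 counts
Peak B = 1978.0 counts
Ratio = 2318.5 / 1978.0 = 1.1721

1.1721


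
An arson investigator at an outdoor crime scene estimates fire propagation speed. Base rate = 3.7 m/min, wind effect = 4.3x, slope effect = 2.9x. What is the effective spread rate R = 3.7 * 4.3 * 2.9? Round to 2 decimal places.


Fire spread rate calculation:
R = R0 * wind_factor * slope_factor
= 3.7 * 4.3 * 2.9
= 15.91 * 2.9
= 46.14 m/min

46.14


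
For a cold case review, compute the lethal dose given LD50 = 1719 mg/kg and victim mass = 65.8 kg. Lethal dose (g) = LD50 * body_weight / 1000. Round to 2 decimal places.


Lethal dose calculation:
Lethal dose = LD50 * body_weight / 1000
= 1719 * 65.8 / 1000
= 113110.2 / 1000
= 113.11 g

113.11


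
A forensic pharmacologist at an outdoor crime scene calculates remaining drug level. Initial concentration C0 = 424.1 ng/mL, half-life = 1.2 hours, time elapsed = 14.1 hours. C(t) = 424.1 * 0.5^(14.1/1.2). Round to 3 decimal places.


Drug concentration decay:
Number of half-lives = t / t_half = 14.1 / 1.2 = 11.75
Decay factor = 0.5^11.75 = 0.00029033
C(t) = 424.1 * 0.00029033 = 0.123 ng/mL

0.123


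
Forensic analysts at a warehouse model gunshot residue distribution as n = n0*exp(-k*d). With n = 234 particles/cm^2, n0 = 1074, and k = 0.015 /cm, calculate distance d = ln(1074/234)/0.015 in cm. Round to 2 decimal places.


GSR distance calculation:
n0/n = 1074 / 234 = 4.589744
ln(n0/n) = 1.523824
d = 1.523824 / 0.015 = 101.59 cm

101.59


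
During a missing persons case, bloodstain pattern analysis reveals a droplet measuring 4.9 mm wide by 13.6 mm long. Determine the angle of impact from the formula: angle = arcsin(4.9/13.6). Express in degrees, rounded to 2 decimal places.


Blood spatter impact angle calculation:
width / length = 4.9 / 13.6 = 0.360294
angle = arcsin(0.360294)
angle = 21.12 degrees

21.12


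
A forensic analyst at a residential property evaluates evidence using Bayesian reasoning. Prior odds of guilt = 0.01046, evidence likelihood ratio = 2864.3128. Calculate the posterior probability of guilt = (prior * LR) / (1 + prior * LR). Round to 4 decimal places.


Bayesian evidence evaluation:
Posterior odds = prior_odds * LR = 0.01046 * 2864.3128 = 29.96071
Posterior probability = posterior_odds / (1 + posterior_odds)
= 29.96071 / (1 + 29.96071)
= 29.96071 / 30.96071
= 0.9677

0.9677


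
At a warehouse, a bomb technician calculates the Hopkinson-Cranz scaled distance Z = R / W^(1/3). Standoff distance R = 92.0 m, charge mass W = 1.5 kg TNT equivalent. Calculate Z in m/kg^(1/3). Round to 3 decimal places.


Scaled distance calculation:
W^(1/3) = 1.5^(1/3) = 1.144714
Z = R / W^(1/3) = 92.0 / 1.144714
Z = 80.369 m/kg^(1/3)

80.369


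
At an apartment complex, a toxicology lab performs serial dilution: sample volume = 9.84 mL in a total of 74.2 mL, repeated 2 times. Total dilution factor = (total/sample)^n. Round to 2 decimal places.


Dilution factor calculation:
Single dilution = V_total / V_sample = 74.2 / 9.84 ≈ 7.54065
Number of dilutions = 2
Total DF = (74.2 / 9.84)^2 (full precision, rounded at the end) = 56.86

56.86


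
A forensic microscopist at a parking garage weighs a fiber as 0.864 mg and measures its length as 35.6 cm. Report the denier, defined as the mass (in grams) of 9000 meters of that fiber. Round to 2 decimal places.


Denier calculation:
Mass in grams = 0.864 mg / 1000 = 0.000864 g
Length in meters = 35.6 cm / 100 = 0.356 m
Linear density = mass / length = 0.000864 / 0.356 = 0.00242697 g/m
Denier = (g/m) * 9000 = 0.00242697 * 9000 = 21.84

21.84


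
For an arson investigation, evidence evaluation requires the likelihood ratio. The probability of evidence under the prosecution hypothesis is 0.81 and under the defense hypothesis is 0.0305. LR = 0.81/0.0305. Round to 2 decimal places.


Likelihood ratio calculation:
LR = P(E|Hp) / P(E|Hd)
LR = 0.81 / 0.0305
LR = 26.56

26.56


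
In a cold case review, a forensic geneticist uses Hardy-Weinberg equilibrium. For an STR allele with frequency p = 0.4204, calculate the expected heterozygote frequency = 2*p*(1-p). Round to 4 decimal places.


Hardy-Weinberg heterozygote frequency:
q = 1 - p = 1 - 0.4204 = 0.5796
2pq = 2 * 0.4204 * 0.5796 = 0.4873

0.4873


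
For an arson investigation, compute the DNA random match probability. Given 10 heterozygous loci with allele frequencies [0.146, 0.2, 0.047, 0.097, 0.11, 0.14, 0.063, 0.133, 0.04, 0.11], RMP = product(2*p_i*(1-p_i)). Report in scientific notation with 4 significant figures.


Computing RMP for 10 loci:
Locus 1: 2 * 0.146 * 0.854 = 0.249368
Locus 2: 2 * 0.2 * 0.8 = 0.32
Locus 3: 2 * 0.047 * 0.953 = 0.089582
Locus 4: 2 * 0.097 * 0.903 = 0.175182
Locus 5: 2 * 0.11 * 0.89 = 0.1958
Locus 6: 2 * 0.14 * 0.86 = 0.2408
Locus 7: 2 * 0.063 * 0.937 = 0.118062
Locus 8: 2 * 0.133 * 0.867 = 0.230622
Locus 9: 2 * 0.04 * 0.96 = 0.0768
Locus 10: 2 * 0.11 * 0.89 = 0.1958
RMP = 2.417e-08

2.417e-08


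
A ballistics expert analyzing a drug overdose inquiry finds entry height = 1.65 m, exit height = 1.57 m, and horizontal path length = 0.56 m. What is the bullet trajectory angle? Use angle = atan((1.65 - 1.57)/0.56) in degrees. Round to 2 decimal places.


Bullet trajectory angle:
Height difference = 1.65 - 1.57 = 0.08 m
angle = atan(0.08 / 0.56)
angle = atan(0.142857)
angle = 8.13 degrees

8.13


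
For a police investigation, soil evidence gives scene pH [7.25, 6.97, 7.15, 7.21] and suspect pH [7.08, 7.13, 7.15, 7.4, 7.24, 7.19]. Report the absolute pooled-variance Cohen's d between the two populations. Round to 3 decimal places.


Pooled-variance Cohen's d for soil pH comparison:
Scene mean = 28.58 / 4 = 7.145
Suspect mean = 43.19 / 6 = 7.198333
Scene sample variance s_s^2 = 0.0153
Suspect sample variance s_c^2 = 0.012697
Pooled variance = ((n_s-1)*s_s^2 + (n_c-1)*s_c^2) / (n_s + n_c - 2) = 0.013673
Pooled SD = sqrt(0.013673) = 0.116932
Mean difference = -0.053333
|d| = |-0.053333| / 0.116932 = 0.456

0.456


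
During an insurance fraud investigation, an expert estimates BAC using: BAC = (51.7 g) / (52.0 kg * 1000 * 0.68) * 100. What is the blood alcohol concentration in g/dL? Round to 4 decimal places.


Applying the Widmark formula:
BAC = (dose_g / (body_wt * 1000 * r)) * 100
Denominator = 52.0 * 1000 * 0.68 = 35360
BAC = (51.7 / 35360) * 100
BAC = 0.1462 g/dL

0.1462


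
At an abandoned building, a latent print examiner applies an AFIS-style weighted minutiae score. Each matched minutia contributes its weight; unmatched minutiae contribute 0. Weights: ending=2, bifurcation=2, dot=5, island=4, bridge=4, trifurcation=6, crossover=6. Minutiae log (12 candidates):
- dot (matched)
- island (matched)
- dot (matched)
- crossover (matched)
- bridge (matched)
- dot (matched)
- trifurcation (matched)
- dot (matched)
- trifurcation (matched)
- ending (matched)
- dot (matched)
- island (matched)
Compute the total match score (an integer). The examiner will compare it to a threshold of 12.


Weighted minutiae match score:
  dot: matched, +5 (running total 5)
  island: matched, +4 (running total 9)
  dot: matched, +5 (running total 14)
  crossover: matched, +6 (running total 20)
  bridge: matched, +4 (running total 24)
  dot: matched, +5 (running total 29)
  trifurcation: matched, +6 (running total 35)
  dot: matched, +5 (running total 40)
  trifurcation: matched, +6 (running total 46)
  ending: matched, +2 (running total 48)
  dot: matched, +5 (running total 53)
  island: matched, +4 (running total 57)
Total score = 57
Threshold = 12; verdict = identification

57


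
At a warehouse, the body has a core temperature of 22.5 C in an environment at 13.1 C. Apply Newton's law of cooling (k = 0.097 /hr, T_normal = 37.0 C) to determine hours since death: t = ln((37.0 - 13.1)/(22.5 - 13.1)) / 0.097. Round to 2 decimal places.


Using Newton's law of cooling:
t = ln((T_normal - T_ambient) / (T_body - T_ambient)) / k
T_normal - T_ambient = 23.9
T_body - T_ambient = 9.4
Ratio = 2.542553
ln(ratio) = 0.933169
t = 0.933169 / 0.097 = 9.62 hours

9.62


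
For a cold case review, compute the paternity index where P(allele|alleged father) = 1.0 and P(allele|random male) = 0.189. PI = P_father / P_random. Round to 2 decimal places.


Paternity Index calculation:
PI = P(allele|father) / P(allele|random)
PI = 1.0 / 0.189
PI = 5.29

5.29


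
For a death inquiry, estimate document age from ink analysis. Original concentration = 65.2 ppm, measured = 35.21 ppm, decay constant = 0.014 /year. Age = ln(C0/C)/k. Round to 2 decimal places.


Document age estimation:
C0/C = 65.2 / 35.21 = 1.851747
ln(C0/C) = 0.61613
t = 0.61613 / 0.014 = 44.01 years

44.01


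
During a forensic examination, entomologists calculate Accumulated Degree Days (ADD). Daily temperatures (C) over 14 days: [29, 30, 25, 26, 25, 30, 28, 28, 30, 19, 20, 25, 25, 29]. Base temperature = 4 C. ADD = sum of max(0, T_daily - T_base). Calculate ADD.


Computing ADD day by day:
Day 1: max(0, 29 - 4) = 25
Day 2: max(0, 30 - 4) = 26
Day 3: max(0, 25 - 4) = 21
Day 4: max(0, 26 - 4) = 22
Day 5: max(0, 25 - 4) = 21
Day 6: max(0, 30 - 4) = 26
Day 7: max(0, 28 - 4) = 24
Day 8: max(0, 28 - 4) = 24
Day 9: max(0, 30 - 4) = 26
Day 10: max(0, 19 - 4) = 15
Day 11: max(0, 20 - 4) = 16
Day 12: max(0, 25 - 4) = 21
Day 13: max(0, 25 - 4) = 21
Day 14: max(0, 29 - 4) = 25
Total ADD = 313

313


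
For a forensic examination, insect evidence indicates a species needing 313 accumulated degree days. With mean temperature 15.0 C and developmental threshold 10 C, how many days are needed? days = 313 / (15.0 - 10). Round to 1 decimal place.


Insect development time:
Effective temperature = avg_temp - T_base = 15.0 - 10 = 5.0 C
Days = ADD / effective_temp = 313 / 5.0 = 62.6 days

62.6


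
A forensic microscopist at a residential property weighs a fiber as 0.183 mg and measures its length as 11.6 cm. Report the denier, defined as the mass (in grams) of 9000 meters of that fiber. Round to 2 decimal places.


Denier calculation:
Mass in grams = 0.183 mg / 1000 = 0.000183 g
Length in meters = 11.6 cm / 100 = 0.116 m
Linear density = mass / length = 0.000183 / 0.116 = 0.00157759 g/m
Denier = (g/m) * 9000 = 0.00157759 * 9000 = 14.20

14.20


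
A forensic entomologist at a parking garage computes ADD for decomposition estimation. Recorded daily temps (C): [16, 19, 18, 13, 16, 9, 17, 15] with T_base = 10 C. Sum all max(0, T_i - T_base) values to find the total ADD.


Computing ADD day by day:
Day 1: max(0, 16 - 10) = 6
Day 2: max(0, 19 - 10) = 9
Day 3: max(0, 18 - 10) = 8
Day 4: max(0, 13 - 10) = 3
Day 5: max(0, 16 - 10) = 6
Day 6: max(0, 9 - 10) = 0
Day 7: max(0, 17 - 10) = 7
Day 8: max(0, 15 - 10) = 5
Total ADD = 44

44


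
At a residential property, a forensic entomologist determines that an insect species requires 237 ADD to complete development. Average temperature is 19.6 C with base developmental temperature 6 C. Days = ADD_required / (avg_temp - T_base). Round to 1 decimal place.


Insect development time:
Effective temperature = avg_temp - T_base = 19.6 - 6 = 13.6 C
Days = ADD / effective_temp = 237 / 13.6 = 17.4 days

17.4


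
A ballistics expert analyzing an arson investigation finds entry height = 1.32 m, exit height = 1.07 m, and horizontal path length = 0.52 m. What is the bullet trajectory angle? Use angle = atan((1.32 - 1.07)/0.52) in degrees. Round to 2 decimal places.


Bullet trajectory angle:
Height difference = 1.32 - 1.07 = 0.25 m
angle = atan(0.25 / 0.52)
angle = atan(0.480769)
angle = 25.68 degrees

25.68


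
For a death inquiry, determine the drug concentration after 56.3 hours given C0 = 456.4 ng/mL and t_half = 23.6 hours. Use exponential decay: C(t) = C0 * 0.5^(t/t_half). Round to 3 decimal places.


Drug concentration decay:
Number of half-lives = t / t_half = 56.3 / 23.6 = 2.385593
Decay factor = 0.5^2.385593 = 0.19136608
C(t) = 456.4 * 0.19136608 = 87.339 ng/mL

87.339


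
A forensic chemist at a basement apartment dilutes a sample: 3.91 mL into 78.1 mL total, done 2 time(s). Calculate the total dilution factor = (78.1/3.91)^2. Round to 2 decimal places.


Dilution factor calculation:
Single dilution = V_total / V_sample = 78.1 / 3.91 ≈ 19.974425
Number of dilutions = 2
Total DF = (78.1 / 3.91)^2 (full precision, rounded at the end) = 398.98

398.98


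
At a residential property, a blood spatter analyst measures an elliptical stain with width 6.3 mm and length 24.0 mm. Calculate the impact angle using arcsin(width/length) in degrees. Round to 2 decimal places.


Blood spatter impact angle calculation:
width / length = 6.3 / 24.0 = 0.2625
angle = arcsin(0.2625)
angle = 15.22 degrees

15.22


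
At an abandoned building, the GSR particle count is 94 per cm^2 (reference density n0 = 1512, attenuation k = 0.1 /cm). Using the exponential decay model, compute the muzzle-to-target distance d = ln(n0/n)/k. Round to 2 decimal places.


GSR distance calculation:
n0/n = 1512 / 94 = 16.085106
ln(n0/n) = 2.777894
d = 2.777894 / 0.1 = 27.78 cm

27.78


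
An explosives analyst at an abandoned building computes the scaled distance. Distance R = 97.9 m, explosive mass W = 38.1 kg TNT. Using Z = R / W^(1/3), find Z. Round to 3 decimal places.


Scaled distance calculation:
W^(1/3) = 38.1^(1/3) = 3.364922
Z = R / W^(1/3) = 97.9 / 3.364922
Z = 29.094 m/kg^(1/3)

29.094


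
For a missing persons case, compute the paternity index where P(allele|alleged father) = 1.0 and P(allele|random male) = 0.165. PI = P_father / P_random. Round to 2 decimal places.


Paternity Index calculation:
PI = P(allele|father) / P(allele|random)
PI = 1.0 / 0.165
PI = 6.06

6.06


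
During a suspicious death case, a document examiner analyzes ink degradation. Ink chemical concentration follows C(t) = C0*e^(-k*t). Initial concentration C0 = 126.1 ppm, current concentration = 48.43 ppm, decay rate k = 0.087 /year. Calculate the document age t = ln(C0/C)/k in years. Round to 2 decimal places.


Document age estimation:
C0/C = 126.1 / 48.43 = 2.603758
ln(C0/C) = 0.956956
t = 0.956956 / 0.087 = 11.00 years

11.00


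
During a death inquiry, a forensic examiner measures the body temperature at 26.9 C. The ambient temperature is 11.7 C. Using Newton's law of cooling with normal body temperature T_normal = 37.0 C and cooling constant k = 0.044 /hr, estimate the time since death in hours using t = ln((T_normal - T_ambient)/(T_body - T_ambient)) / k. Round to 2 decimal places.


Using Newton's law of cooling:
t = ln((T_normal - T_ambient) / (T_body - T_ambient)) / k
T_normal - T_ambient = 25.3
T_body - T_ambient = 15.2
Ratio = 1.664474
ln(ratio) = 0.509509
t = 0.509509 / 0.044 = 11.58 hours

11.58
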